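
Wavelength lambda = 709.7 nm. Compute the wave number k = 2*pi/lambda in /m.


k = 2 * pi / lambda
= 6.2832 / (709.7e-9)
= 6.2832 / 7.0970e-07
= 8.8533e+06 /m

8.8533e+06


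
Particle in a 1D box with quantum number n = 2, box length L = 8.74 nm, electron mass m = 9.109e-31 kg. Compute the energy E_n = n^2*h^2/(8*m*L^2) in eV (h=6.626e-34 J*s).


E = n^2 * h^2 / (8 * m * L^2)
= 2^2 * (6.626e-34)^2 / (8 * 9.109e-31 * (8.74e-9)^2)
= 4 * 4.3904e-67 / (8 * 9.109e-31 * 7.6388e-17)
= 3.1549e-21 J
= 0.0197 eV

0.0197


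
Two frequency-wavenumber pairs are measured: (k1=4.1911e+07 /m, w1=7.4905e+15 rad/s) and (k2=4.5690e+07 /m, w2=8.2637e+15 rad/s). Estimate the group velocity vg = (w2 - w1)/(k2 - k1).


vg = (w2 - w1) / (k2 - k1)
= (8.2637e+15 - 7.4905e+15) / (4.5690e+07 - 4.1911e+07)
= 7.7320e+14 / 3.7790e+06
= 2.0460e+08 m/s

2.0460e+08


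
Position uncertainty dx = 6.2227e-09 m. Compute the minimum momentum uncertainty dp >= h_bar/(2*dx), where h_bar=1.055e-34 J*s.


dp = h_bar / (2 * dx)
= 1.055e-34 / (2 * 6.2227e-09)
= 1.055e-34 / 1.2445e-08
= 8.4770e-27 kg*m/s

8.4770e-27


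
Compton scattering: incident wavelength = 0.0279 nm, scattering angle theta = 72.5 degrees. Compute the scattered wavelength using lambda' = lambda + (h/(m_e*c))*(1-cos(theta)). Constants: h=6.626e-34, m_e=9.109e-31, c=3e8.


Compton wavelength: h/(m_e*c) = 2.4247e-12 m
d_lambda = 2.4247e-12 * (1 - cos(72.5 deg))
= 2.4247e-12 * 0.699294
= 1.6956e-12 m = 0.001696 nm
lambda' = 0.0279 + 0.001696
= 0.029596 nm

0.029596


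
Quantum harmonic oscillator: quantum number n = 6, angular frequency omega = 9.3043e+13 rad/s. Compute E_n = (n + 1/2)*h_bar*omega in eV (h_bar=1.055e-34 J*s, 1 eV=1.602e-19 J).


E = (n + 1/2) * h_bar * omega
= (6 + 0.5) * 1.055e-34 * 9.3043e+13
= 6.5 * 9.8160e-21
= 6.3804e-20 J
= 0.3983 eV

0.3983


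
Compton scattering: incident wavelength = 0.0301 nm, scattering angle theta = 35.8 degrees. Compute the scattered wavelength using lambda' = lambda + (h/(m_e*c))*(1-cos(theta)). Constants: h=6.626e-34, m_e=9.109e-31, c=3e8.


Compton wavelength: h/(m_e*c) = 2.4247e-12 m
d_lambda = 2.4247e-12 * (1 - cos(35.8 deg))
= 2.4247e-12 * 0.188936
= 4.5812e-13 m = 0.000458 nm
lambda' = 0.0301 + 0.000458
= 0.030558 nm

0.030558


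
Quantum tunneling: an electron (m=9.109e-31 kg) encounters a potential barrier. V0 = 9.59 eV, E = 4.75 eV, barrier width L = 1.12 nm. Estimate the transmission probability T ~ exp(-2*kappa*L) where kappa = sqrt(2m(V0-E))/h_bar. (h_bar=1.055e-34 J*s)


V0 - E = 4.84 eV = 7.7537e-19 J
kappa = sqrt(2 * m * (V0-E)) / h_bar
= sqrt(2 * 9.109e-31 * 7.7537e-19) / 1.055e-34
= 1.1266e+10 /m
2*kappa*L = 2 * 1.1266e+10 * 1.12e-9
= 25.2348
T = exp(-25.2348) = 1.098161e-11

1.098161e-11


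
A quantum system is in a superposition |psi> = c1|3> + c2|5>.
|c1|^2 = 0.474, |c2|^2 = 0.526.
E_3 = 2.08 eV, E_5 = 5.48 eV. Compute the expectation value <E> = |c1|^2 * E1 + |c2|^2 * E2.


<E> = |c1|^2 * E1 + |c2|^2 * E2
= 0.474 * 2.08 + 0.526 * 5.48
= 0.9859 + 2.8825
= 3.8684 eV

3.8684


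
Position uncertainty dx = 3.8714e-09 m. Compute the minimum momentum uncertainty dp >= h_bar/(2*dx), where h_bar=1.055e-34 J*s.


dp = h_bar / (2 * dx)
= 1.055e-34 / (2 * 3.8714e-09)
= 1.055e-34 / 7.7428e-09
= 1.3626e-26 kg*m/s

1.3626e-26


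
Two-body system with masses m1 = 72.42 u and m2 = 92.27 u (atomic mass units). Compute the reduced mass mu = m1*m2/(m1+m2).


mu = m1 * m2 / (m1 + m2)
= 72.42 * 92.27 / (72.42 + 92.27)
= 6682.1934 / 164.69
= 40.5744 u

40.5744


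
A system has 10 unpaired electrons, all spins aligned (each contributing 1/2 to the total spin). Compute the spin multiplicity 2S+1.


Total spin S = N * (1/2) = 10 * 0.5 = 5.0
Spin multiplicity = 2S + 1
= 2 * 5.0 + 1
= 11

11


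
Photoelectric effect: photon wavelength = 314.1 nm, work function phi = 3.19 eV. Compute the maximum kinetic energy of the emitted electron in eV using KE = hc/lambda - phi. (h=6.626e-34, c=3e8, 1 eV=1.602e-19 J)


E_photon = hc / lambda
= (6.626e-34)(3e8) / (314.1e-9)
= 6.3286e-19 J
= 3.9504 eV
KE = E_photon - phi
= 3.9504 - 3.19
= 0.7604 eV

0.7604


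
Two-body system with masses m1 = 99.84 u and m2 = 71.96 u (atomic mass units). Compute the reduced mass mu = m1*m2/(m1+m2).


mu = m1 * m2 / (m1 + m2)
= 99.84 * 71.96 / (99.84 + 71.96)
= 7184.4864 / 171.8
= 41.8189 u

41.8189


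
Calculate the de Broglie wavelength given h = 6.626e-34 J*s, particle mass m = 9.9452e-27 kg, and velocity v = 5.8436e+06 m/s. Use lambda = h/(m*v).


lambda = h / (m * v)
= 6.626e-34 / (9.9452e-27 * 5.8436e+06)
= 6.626e-34 / 5.8116e-20
= 1.1401e-14 m

1.1401e-14


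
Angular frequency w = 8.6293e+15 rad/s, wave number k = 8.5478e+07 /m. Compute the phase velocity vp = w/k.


vp = w / k
= 8.6293e+15 / 8.5478e+07
= 1.0095e+08 m/s

1.0095e+08


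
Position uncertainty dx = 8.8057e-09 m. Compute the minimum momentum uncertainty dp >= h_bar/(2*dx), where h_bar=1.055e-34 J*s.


dp = h_bar / (2 * dx)
= 1.055e-34 / (2 * 8.8057e-09)
= 1.055e-34 / 1.7611e-08
= 5.9904e-27 kg*m/s

5.9904e-27


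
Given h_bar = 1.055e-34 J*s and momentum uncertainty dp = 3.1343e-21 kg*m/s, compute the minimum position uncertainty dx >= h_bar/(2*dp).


dx = h_bar / (2 * dp)
= 1.055e-34 / (2 * 3.1343e-21)
= 1.055e-34 / 6.2686e-21
= 1.6830e-14 m

1.6830e-14


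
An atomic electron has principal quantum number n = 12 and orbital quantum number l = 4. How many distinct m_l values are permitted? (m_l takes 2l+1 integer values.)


m_l ranges from -l to +l in integer steps
So m_l goes from -4 to +4
Count = 2l + 1 = 2*4 + 1
= 9

9


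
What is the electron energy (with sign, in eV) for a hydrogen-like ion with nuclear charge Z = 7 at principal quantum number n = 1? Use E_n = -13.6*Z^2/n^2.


E_n = -13.6 * Z^2 / n^2
= -13.6 * 7^2 / 1^2
= -13.6 * 49 / 1
= -666.4 eV

-666.4


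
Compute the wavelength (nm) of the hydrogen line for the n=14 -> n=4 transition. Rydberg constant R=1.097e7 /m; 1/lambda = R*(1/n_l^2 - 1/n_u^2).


1/lambda = R * (1/n_l^2 - 1/n_u^2)
= 1.097e7 * (1/4^2 - 1/14^2)
= 1.097e7 * (0.0625 - 0.005102)
= 1.097e7 * 0.057398
= 6.2966e+05 /m
lambda = 1 / 6.2966e+05 = 1588.1698 nm

1588.1698


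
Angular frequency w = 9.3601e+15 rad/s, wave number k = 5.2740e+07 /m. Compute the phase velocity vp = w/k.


vp = w / k
= 9.3601e+15 / 5.2740e+07
= 1.7748e+08 m/s

1.7748e+08


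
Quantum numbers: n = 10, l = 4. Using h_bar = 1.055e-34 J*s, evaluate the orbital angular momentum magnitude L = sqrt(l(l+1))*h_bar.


L = sqrt(l*(l+1)) * h_bar
= sqrt(4 * 5) * 1.055e-34
= sqrt(20) * 1.055e-34
= 4.4721 * 1.055e-34
= 4.7181e-34 J*s

4.7181e-34


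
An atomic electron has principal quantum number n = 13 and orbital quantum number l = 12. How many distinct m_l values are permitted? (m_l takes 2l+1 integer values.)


m_l ranges from -l to +l in integer steps
So m_l goes from -12 to +12
Count = 2l + 1 = 2*12 + 1
= 25

25


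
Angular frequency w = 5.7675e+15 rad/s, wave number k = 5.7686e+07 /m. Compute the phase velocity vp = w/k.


vp = w / k
= 5.7675e+15 / 5.7686e+07
= 9.9981e+07 m/s

9.9981e+07


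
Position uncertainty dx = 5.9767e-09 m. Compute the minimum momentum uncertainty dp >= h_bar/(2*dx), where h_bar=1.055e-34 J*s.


dp = h_bar / (2 * dx)
= 1.055e-34 / (2 * 5.9767e-09)
= 1.055e-34 / 1.1953e-08
= 8.8259e-27 kg*m/s

8.8259e-27


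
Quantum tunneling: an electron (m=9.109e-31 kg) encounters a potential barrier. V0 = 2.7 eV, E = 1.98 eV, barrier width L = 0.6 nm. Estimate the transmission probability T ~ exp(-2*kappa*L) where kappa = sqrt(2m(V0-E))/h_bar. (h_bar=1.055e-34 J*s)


V0 - E = 0.72 eV = 1.1534e-19 J
kappa = sqrt(2 * m * (V0-E)) / h_bar
= sqrt(2 * 9.109e-31 * 1.1534e-19) / 1.055e-34
= 4.3451e+09 /m
2*kappa*L = 2 * 4.3451e+09 * 0.6e-9
= 5.2141
T = exp(-5.2141) = 5.439504e-03

5.439504e-03


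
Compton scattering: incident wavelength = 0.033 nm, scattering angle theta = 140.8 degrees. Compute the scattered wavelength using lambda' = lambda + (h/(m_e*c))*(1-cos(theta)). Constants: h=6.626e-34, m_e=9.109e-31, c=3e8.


Compton wavelength: h/(m_e*c) = 2.4247e-12 m
d_lambda = 2.4247e-12 * (1 - cos(140.8 deg))
= 2.4247e-12 * 1.774944
= 4.3037e-12 m = 0.004304 nm
lambda' = 0.033 + 0.004304
= 0.037304 nm

0.037304


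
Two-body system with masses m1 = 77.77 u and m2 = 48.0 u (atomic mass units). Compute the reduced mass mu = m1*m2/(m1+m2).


mu = m1 * m2 / (m1 + m2)
= 77.77 * 48.0 / (77.77 + 48.0)
= 3732.96 / 125.77
= 29.6808 u

29.6808


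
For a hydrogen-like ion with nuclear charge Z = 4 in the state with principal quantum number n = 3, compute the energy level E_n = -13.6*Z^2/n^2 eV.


E_n = -13.6 * Z^2 / n^2
= -13.6 * 4^2 / 3^2
= -13.6 * 16 / 9
= -24.1778 eV

-24.1778


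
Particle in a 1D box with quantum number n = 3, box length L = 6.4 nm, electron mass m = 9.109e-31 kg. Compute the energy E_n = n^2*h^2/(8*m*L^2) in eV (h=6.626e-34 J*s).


E = n^2 * h^2 / (8 * m * L^2)
= 3^2 * (6.626e-34)^2 / (8 * 9.109e-31 * (6.4e-9)^2)
= 9 * 4.3904e-67 / (8 * 9.109e-31 * 4.0960e-17)
= 1.3238e-20 J
= 0.0826 eV

0.0826


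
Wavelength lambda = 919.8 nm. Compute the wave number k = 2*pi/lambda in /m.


k = 2 * pi / lambda
= 6.2832 / (919.8e-9)
= 6.2832 / 9.1980e-07
= 6.8310e+06 /m

6.8310e+06


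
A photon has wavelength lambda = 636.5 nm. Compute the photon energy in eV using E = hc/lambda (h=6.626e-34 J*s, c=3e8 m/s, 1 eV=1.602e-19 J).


E = hc / lambda
= (6.626e-34)(3e8) / (636.5e-9)
= 1.9878e-25 / 6.3650e-07
= 3.1230e-19 J
Converting to eV: 3.1230e-19 / 1.602e-19
= 1.9494 eV

1.9494


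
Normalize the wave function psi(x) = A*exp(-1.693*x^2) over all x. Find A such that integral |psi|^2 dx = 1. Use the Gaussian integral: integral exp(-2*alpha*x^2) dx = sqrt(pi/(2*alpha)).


integral |psi|^2 dx = A^2 * sqrt(pi/(2*alpha)) = 1
A^2 = sqrt(2*alpha/pi)
= sqrt(2 * 1.693 / pi)
= 1.03817
A = sqrt(1.03817)
= 1.0189

1.0189


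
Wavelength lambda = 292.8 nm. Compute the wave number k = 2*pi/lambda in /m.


k = 2 * pi / lambda
= 6.2832 / (292.8e-9)
= 6.2832 / 2.9280e-07
= 2.1459e+07 /m

2.1459e+07


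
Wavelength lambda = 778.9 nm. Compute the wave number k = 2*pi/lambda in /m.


k = 2 * pi / lambda
= 6.2832 / (778.9e-9)
= 6.2832 / 7.7890e-07
= 8.0667e+06 /m

8.0667e+06


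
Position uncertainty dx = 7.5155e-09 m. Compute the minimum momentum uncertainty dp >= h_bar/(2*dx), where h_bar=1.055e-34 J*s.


dp = h_bar / (2 * dx)
= 1.055e-34 / (2 * 7.5155e-09)
= 1.055e-34 / 1.5031e-08
= 7.0188e-27 kg*m/s

7.0188e-27


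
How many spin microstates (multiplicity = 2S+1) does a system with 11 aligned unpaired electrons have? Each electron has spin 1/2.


Total spin S = N * (1/2) = 11 * 0.5 = 5.5
Spin multiplicity = 2S + 1
= 2 * 5.5 + 1
= 12

12


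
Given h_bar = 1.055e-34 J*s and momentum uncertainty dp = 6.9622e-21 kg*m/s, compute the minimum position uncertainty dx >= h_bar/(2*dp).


dx = h_bar / (2 * dp)
= 1.055e-34 / (2 * 6.9622e-21)
= 1.055e-34 / 1.3924e-20
= 7.5766e-15 m

7.5766e-15


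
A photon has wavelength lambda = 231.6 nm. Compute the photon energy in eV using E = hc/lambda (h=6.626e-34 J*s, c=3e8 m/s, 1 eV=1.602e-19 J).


E = hc / lambda
= (6.626e-34)(3e8) / (231.6e-9)
= 1.9878e-25 / 2.3160e-07
= 8.5829e-19 J
Converting to eV: 8.5829e-19 / 1.602e-19
= 5.3576 eV

5.3576


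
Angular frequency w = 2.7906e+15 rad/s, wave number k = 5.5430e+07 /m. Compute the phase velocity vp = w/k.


vp = w / k
= 2.7906e+15 / 5.5430e+07
= 5.0345e+07 m/s

5.0345e+07


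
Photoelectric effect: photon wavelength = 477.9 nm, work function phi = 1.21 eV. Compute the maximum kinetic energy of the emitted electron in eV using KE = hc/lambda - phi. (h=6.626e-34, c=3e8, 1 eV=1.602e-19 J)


E_photon = hc / lambda
= (6.626e-34)(3e8) / (477.9e-9)
= 4.1594e-19 J
= 2.5964 eV
KE = E_photon - phi
= 2.5964 - 1.21
= 1.3864 eV

1.3864


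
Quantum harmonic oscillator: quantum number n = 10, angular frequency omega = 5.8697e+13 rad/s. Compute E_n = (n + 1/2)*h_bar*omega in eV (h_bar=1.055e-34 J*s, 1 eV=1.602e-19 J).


E = (n + 1/2) * h_bar * omega
= (10 + 0.5) * 1.055e-34 * 5.8697e+13
= 10.5 * 6.1925e-21
= 6.5022e-20 J
= 0.4059 eV

0.4059


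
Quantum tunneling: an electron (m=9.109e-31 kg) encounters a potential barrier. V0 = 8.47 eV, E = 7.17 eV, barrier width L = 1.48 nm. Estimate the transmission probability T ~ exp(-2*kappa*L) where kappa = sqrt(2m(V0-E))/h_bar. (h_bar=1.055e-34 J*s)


V0 - E = 1.3 eV = 2.0826e-19 J
kappa = sqrt(2 * m * (V0-E)) / h_bar
= sqrt(2 * 9.109e-31 * 2.0826e-19) / 1.055e-34
= 5.8385e+09 /m
2*kappa*L = 2 * 5.8385e+09 * 1.48e-9
= 17.2819
T = exp(-17.2819) = 3.122829e-08

3.122829e-08


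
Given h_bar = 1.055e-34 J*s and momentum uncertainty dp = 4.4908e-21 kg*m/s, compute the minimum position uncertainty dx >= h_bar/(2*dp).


dx = h_bar / (2 * dp)
= 1.055e-34 / (2 * 4.4908e-21)
= 1.055e-34 / 8.9816e-21
= 1.1746e-14 m

1.1746e-14


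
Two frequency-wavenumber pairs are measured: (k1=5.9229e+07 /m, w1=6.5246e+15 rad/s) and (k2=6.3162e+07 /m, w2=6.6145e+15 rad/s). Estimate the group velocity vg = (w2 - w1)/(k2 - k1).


vg = (w2 - w1) / (k2 - k1)
= (6.6145e+15 - 6.5246e+15) / (6.3162e+07 - 5.9229e+07)
= 8.9900e+13 / 3.9330e+06
= 2.2858e+07 m/s

2.2858e+07


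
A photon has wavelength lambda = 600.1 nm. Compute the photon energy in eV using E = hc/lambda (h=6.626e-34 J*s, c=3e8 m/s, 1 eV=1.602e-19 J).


E = hc / lambda
= (6.626e-34)(3e8) / (600.1e-9)
= 1.9878e-25 / 6.0010e-07
= 3.3124e-19 J
Converting to eV: 3.3124e-19 / 1.602e-19
= 2.0677 eV

2.0677


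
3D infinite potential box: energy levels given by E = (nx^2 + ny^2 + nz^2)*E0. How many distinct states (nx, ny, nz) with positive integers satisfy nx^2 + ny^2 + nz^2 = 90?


Enumerate all (nx, ny, nz) with nx^2 + ny^2 + nz^2 = 90:
(1,5,8)
(1,8,5)
(4,5,7)
(4,7,5)
(5,1,8)
(5,4,7)
(5,7,4)
(5,8,1)
(7,4,5)
(7,5,4)
(8,1,5)
(8,5,1)
Total degeneracy = 12

12


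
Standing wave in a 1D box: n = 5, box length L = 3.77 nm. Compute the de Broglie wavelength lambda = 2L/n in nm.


lambda = 2L / n
= 2 * 3.77 / 5
= 7.54 / 5
= 1.508 nm

1.508


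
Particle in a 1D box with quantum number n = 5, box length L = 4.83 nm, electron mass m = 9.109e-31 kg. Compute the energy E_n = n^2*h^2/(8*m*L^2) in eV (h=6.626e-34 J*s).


E = n^2 * h^2 / (8 * m * L^2)
= 5^2 * (6.626e-34)^2 / (8 * 9.109e-31 * (4.83e-9)^2)
= 25 * 4.3904e-67 / (8 * 9.109e-31 * 2.3329e-17)
= 6.4564e-20 J
= 0.403 eV

0.403


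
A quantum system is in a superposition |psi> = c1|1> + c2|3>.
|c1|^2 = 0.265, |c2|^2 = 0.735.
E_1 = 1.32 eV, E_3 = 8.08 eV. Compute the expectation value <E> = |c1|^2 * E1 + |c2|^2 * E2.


<E> = |c1|^2 * E1 + |c2|^2 * E2
= 0.265 * 1.32 + 0.735 * 8.08
= 0.3498 + 5.9388
= 6.2886 eV

6.2886


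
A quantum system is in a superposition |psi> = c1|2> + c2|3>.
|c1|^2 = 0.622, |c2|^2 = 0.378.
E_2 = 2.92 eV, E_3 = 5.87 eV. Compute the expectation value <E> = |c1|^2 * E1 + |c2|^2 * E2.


<E> = |c1|^2 * E1 + |c2|^2 * E2
= 0.622 * 2.92 + 0.378 * 5.87
= 1.8162 + 2.2189
= 4.0351 eV

4.0351


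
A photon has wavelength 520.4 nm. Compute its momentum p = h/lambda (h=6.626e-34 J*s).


p = h / lambda
= 6.626e-34 / (520.4e-9)
= 6.626e-34 / 5.2040e-07
= 1.2733e-27 kg*m/s

1.2733e-27


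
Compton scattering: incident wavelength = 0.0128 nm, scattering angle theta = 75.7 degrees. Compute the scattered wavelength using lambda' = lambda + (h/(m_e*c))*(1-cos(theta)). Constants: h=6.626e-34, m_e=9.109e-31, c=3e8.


Compton wavelength: h/(m_e*c) = 2.4247e-12 m
d_lambda = 2.4247e-12 * (1 - cos(75.7 deg))
= 2.4247e-12 * 0.753001
= 1.8258e-12 m = 0.001826 nm
lambda' = 0.0128 + 0.001826
= 0.014626 nm

0.014626


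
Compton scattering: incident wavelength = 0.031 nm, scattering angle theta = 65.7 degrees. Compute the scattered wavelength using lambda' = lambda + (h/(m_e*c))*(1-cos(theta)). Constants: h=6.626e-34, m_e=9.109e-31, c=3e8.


Compton wavelength: h/(m_e*c) = 2.4247e-12 m
d_lambda = 2.4247e-12 * (1 - cos(65.7 deg))
= 2.4247e-12 * 0.588486
= 1.4269e-12 m = 0.001427 nm
lambda' = 0.031 + 0.001427
= 0.032427 nm

0.032427


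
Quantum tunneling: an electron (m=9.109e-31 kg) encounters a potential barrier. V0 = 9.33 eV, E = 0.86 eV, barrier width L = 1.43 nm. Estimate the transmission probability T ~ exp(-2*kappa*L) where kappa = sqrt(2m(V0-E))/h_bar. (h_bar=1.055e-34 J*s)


V0 - E = 8.47 eV = 1.3569e-18 J
kappa = sqrt(2 * m * (V0-E)) / h_bar
= sqrt(2 * 9.109e-31 * 1.3569e-18) / 1.055e-34
= 1.4903e+10 /m
2*kappa*L = 2 * 1.4903e+10 * 1.43e-9
= 42.6223
T = exp(-42.6223) = 3.085817e-19

3.085817e-19


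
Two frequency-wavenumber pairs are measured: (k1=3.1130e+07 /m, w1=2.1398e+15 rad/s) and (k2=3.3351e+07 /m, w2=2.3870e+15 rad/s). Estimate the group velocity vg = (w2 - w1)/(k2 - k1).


vg = (w2 - w1) / (k2 - k1)
= (2.3870e+15 - 2.1398e+15) / (3.3351e+07 - 3.1130e+07)
= 2.4720e+14 / 2.2210e+06
= 1.1130e+08 m/s

1.1130e+08


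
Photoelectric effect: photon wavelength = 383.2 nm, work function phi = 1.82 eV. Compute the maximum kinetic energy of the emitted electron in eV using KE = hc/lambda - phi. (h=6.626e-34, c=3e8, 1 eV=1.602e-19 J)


E_photon = hc / lambda
= (6.626e-34)(3e8) / (383.2e-9)
= 5.1874e-19 J
= 3.2381 eV
KE = E_photon - phi
= 3.2381 - 1.82
= 1.4181 eV

1.4181


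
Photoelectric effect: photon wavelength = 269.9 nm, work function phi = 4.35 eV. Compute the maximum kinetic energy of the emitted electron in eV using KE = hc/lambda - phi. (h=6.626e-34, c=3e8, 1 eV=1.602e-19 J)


E_photon = hc / lambda
= (6.626e-34)(3e8) / (269.9e-9)
= 7.3649e-19 J
= 4.5973 eV
KE = E_photon - phi
= 4.5973 - 4.35
= 0.2473 eV

0.2473


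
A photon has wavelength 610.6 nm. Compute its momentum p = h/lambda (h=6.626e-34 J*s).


p = h / lambda
= 6.626e-34 / (610.6e-9)
= 6.626e-34 / 6.1060e-07
= 1.0852e-27 kg*m/s

1.0852e-27


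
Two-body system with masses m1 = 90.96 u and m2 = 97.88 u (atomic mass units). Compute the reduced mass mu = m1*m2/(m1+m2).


mu = m1 * m2 / (m1 + m2)
= 90.96 * 97.88 / (90.96 + 97.88)
= 8903.1648 / 188.84
= 47.1466 u

47.1466


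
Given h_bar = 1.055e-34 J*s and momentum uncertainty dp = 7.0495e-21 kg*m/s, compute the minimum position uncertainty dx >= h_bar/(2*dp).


dx = h_bar / (2 * dp)
= 1.055e-34 / (2 * 7.0495e-21)
= 1.055e-34 / 1.4099e-20
= 7.4828e-15 m

7.4828e-15


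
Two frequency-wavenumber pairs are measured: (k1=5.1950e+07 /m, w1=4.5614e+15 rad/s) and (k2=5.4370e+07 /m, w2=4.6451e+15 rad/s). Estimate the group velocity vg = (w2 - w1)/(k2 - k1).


vg = (w2 - w1) / (k2 - k1)
= (4.6451e+15 - 4.5614e+15) / (5.4370e+07 - 5.1950e+07)
= 8.3700e+13 / 2.4200e+06
= 3.4587e+07 m/s

3.4587e+07


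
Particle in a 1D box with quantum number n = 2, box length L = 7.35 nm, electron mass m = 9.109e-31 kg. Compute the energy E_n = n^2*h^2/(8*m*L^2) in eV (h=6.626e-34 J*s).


E = n^2 * h^2 / (8 * m * L^2)
= 2^2 * (6.626e-34)^2 / (8 * 9.109e-31 * (7.35e-9)^2)
= 4 * 4.3904e-67 / (8 * 9.109e-31 * 5.4023e-17)
= 4.4610e-21 J
= 0.0278 eV

0.0278


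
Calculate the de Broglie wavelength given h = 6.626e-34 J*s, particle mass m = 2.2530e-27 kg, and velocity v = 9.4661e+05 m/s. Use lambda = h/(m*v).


lambda = h / (m * v)
= 6.626e-34 / (2.2530e-27 * 9.4661e+05)
= 6.626e-34 / 2.1327e-21
= 3.1068e-13 m

3.1068e-13


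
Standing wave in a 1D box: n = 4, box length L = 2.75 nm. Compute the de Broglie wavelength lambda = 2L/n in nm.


lambda = 2L / n
= 2 * 2.75 / 4
= 5.5 / 4
= 1.375 nm

1.375


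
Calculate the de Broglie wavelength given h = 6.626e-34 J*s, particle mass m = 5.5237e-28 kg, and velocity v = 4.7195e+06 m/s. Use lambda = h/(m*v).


lambda = h / (m * v)
= 6.626e-34 / (5.5237e-28 * 4.7195e+06)
= 6.626e-34 / 2.6069e-21
= 2.5417e-13 m

2.5417e-13


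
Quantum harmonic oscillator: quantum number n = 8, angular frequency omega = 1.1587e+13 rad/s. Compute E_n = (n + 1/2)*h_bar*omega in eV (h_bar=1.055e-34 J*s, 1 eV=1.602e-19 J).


E = (n + 1/2) * h_bar * omega
= (8 + 0.5) * 1.055e-34 * 1.1587e+13
= 8.5 * 1.2224e-21
= 1.0391e-20 J
= 0.0649 eV

0.0649


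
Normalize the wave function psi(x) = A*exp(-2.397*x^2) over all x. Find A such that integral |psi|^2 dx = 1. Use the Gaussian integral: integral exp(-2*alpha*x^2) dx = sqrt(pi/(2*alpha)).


integral |psi|^2 dx = A^2 * sqrt(pi/(2*alpha)) = 1
A^2 = sqrt(2*alpha/pi)
= sqrt(2 * 2.397 / pi)
= 1.235305
A = sqrt(1.235305)
= 1.1114

1.1114


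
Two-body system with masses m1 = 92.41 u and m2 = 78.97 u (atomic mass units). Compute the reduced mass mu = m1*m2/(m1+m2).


mu = m1 * m2 / (m1 + m2)
= 92.41 * 78.97 / (92.41 + 78.97)
= 7297.6177 / 171.38
= 42.5815 u

42.5815


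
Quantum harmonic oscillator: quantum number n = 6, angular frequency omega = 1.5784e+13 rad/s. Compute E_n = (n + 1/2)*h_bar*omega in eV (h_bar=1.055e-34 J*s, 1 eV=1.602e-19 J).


E = (n + 1/2) * h_bar * omega
= (6 + 0.5) * 1.055e-34 * 1.5784e+13
= 6.5 * 1.6652e-21
= 1.0824e-20 J
= 0.0676 eV

0.0676


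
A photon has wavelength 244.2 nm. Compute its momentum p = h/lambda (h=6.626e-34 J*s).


p = h / lambda
= 6.626e-34 / (244.2e-9)
= 6.626e-34 / 2.4420e-07
= 2.7133e-27 kg*m/s

2.7133e-27


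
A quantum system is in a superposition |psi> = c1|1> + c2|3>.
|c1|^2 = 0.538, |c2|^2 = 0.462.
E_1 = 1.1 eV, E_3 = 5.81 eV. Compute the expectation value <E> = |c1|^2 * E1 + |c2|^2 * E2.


<E> = |c1|^2 * E1 + |c2|^2 * E2
= 0.538 * 1.1 + 0.462 * 5.81
= 0.5918 + 2.6842
= 3.276 eV

3.276


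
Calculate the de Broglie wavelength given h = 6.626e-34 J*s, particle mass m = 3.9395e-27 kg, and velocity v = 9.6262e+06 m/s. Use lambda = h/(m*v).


lambda = h / (m * v)
= 6.626e-34 / (3.9395e-27 * 9.6262e+06)
= 6.626e-34 / 3.7922e-20
= 1.7473e-14 m

1.7473e-14


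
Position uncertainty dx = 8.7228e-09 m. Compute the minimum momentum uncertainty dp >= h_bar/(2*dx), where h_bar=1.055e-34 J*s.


dp = h_bar / (2 * dx)
= 1.055e-34 / (2 * 8.7228e-09)
= 1.055e-34 / 1.7446e-08
= 6.0474e-27 kg*m/s

6.0474e-27


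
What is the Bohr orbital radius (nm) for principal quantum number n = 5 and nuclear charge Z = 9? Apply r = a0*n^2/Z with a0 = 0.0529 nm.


r = a0 * n^2 / Z
= 0.0529 * 5^2 / 9
= 0.0529 * 25 / 9
= 0.1469 nm

0.1469


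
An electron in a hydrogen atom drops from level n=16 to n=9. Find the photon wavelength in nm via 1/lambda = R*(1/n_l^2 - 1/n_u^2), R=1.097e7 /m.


1/lambda = R * (1/n_l^2 - 1/n_u^2)
= 1.097e7 * (1/9^2 - 1/16^2)
= 1.097e7 * (0.012346 - 0.003906)
= 1.097e7 * 0.008439
= 9.2581e+04 /m
lambda = 1 / 9.2581e+04 = 10801.4064 nm

10801.4064


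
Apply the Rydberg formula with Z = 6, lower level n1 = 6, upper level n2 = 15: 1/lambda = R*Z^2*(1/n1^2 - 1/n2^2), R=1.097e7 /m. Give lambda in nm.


1/lambda = R * Z^2 * (1/n1^2 - 1/n2^2)
= 1.097e7 * 6^2 * (1/6^2 - 1/15^2)
= 1.097e7 * 36 * (0.027778 - 0.004444)
= 9.2148e+06 /m
lambda = 1 / 9.2148e+06
= 108.5211 nm

108.5211


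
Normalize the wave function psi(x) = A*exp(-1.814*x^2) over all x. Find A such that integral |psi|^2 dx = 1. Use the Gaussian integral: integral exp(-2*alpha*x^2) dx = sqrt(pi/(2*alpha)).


integral |psi|^2 dx = A^2 * sqrt(pi/(2*alpha)) = 1
A^2 = sqrt(2*alpha/pi)
= sqrt(2 * 1.814 / pi)
= 1.074629
A = sqrt(1.074629)
= 1.0366

1.0366


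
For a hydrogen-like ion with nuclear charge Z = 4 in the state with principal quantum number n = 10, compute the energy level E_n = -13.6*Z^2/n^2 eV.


E_n = -13.6 * Z^2 / n^2
= -13.6 * 4^2 / 10^2
= -13.6 * 16 / 100
= -2.176 eV

-2.176


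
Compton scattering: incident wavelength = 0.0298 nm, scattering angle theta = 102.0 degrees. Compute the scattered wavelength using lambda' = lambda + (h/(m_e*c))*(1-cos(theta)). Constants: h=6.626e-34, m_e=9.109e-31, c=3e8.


Compton wavelength: h/(m_e*c) = 2.4247e-12 m
d_lambda = 2.4247e-12 * (1 - cos(102.0 deg))
= 2.4247e-12 * 1.207912
= 2.9288e-12 m = 0.002929 nm
lambda' = 0.0298 + 0.002929
= 0.032729 nm

0.032729


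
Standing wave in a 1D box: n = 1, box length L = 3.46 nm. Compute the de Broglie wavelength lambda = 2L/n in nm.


lambda = 2L / n
= 2 * 3.46 / 1
= 6.92 / 1
= 6.92 nm

6.92


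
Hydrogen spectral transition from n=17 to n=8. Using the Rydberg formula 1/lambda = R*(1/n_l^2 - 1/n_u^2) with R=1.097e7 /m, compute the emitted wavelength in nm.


1/lambda = R * (1/n_l^2 - 1/n_u^2)
= 1.097e7 * (1/8^2 - 1/17^2)
= 1.097e7 * (0.015625 - 0.00346)
= 1.097e7 * 0.012165
= 1.3345e+05 /m
lambda = 1 / 1.3345e+05 = 7493.5683 nm

7493.5683


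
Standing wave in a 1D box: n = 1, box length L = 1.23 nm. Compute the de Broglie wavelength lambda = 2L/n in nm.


lambda = 2L / n
= 2 * 1.23 / 1
= 2.46 / 1
= 2.46 nm

2.46


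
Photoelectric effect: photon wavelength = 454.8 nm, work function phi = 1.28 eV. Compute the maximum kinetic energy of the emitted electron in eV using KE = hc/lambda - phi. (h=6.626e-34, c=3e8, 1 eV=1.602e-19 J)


E_photon = hc / lambda
= (6.626e-34)(3e8) / (454.8e-9)
= 4.3707e-19 J
= 2.7283 eV
KE = E_photon - phi
= 2.7283 - 1.28
= 1.4483 eV

1.4483


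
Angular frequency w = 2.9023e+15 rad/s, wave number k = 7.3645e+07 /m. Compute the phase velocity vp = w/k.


vp = w / k
= 2.9023e+15 / 7.3645e+07
= 3.9409e+07 m/s

3.9409e+07


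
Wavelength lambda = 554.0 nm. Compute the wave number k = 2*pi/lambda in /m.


k = 2 * pi / lambda
= 6.2832 / (554.0e-9)
= 6.2832 / 5.5400e-07
= 1.1341e+07 /m

1.1341e+07


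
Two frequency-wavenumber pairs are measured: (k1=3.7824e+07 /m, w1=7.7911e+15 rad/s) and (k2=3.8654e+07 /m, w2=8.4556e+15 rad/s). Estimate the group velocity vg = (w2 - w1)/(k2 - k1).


vg = (w2 - w1) / (k2 - k1)
= (8.4556e+15 - 7.7911e+15) / (3.8654e+07 - 3.7824e+07)
= 6.6450e+14 / 8.3000e+05
= 8.0060e+08 m/s

8.0060e+08


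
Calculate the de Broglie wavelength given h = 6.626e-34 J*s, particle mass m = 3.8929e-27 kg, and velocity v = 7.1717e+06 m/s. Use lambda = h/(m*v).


lambda = h / (m * v)
= 6.626e-34 / (3.8929e-27 * 7.1717e+06)
= 6.626e-34 / 2.7919e-20
= 2.3733e-14 m

2.3733e-14


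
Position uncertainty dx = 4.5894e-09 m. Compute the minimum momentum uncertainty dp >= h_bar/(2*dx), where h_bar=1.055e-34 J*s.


dp = h_bar / (2 * dx)
= 1.055e-34 / (2 * 4.5894e-09)
= 1.055e-34 / 9.1788e-09
= 1.1494e-26 kg*m/s

1.1494e-26


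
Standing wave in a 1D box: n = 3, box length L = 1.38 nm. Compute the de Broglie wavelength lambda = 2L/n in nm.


lambda = 2L / n
= 2 * 1.38 / 3
= 2.76 / 3
= 0.92 nm

0.92


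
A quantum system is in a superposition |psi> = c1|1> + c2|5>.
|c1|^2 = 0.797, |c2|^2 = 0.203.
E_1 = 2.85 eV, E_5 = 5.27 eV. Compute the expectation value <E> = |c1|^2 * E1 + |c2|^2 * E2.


<E> = |c1|^2 * E1 + |c2|^2 * E2
= 0.797 * 2.85 + 0.203 * 5.27
= 2.2715 + 1.0698
= 3.3413 eV

3.3413


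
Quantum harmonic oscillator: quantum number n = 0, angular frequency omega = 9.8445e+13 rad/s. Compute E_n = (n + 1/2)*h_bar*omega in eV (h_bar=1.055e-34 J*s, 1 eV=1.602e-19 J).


E = (n + 1/2) * h_bar * omega
= (0 + 0.5) * 1.055e-34 * 9.8445e+13
= 0.5 * 1.0386e-20
= 5.1930e-21 J
= 0.0324 eV

0.0324


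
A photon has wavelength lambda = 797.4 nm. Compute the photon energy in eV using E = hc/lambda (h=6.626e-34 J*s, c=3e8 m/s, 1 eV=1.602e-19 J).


E = hc / lambda
= (6.626e-34)(3e8) / (797.4e-9)
= 1.9878e-25 / 7.9740e-07
= 2.4929e-19 J
Converting to eV: 2.4929e-19 / 1.602e-19
= 1.5561 eV

1.5561


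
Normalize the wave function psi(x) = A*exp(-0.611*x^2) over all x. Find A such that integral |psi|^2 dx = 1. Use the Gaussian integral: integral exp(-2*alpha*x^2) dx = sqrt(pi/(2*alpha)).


integral |psi|^2 dx = A^2 * sqrt(pi/(2*alpha)) = 1
A^2 = sqrt(2*alpha/pi)
= sqrt(2 * 0.611 / pi)
= 0.623678
A = sqrt(0.623678)
= 0.7897

0.7897


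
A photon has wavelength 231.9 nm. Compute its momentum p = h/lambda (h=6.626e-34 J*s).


p = h / lambda
= 6.626e-34 / (231.9e-9)
= 6.626e-34 / 2.3190e-07
= 2.8573e-27 kg*m/s

2.8573e-27


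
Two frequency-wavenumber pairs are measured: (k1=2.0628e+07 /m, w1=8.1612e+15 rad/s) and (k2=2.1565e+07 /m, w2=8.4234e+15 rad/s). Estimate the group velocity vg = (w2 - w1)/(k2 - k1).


vg = (w2 - w1) / (k2 - k1)
= (8.4234e+15 - 8.1612e+15) / (2.1565e+07 - 2.0628e+07)
= 2.6220e+14 / 9.3700e+05
= 2.7983e+08 m/s

2.7983e+08


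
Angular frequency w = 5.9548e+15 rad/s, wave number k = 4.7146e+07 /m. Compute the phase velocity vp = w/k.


vp = w / k
= 5.9548e+15 / 4.7146e+07
= 1.2631e+08 m/s

1.2631e+08


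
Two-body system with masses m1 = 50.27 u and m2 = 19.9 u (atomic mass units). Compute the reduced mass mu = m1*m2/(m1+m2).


mu = m1 * m2 / (m1 + m2)
= 50.27 * 19.9 / (50.27 + 19.9)
= 1000.373 / 70.17
= 14.2564 u

14.2564


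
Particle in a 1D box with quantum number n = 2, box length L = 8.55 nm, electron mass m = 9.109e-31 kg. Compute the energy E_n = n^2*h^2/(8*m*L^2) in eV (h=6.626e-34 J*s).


E = n^2 * h^2 / (8 * m * L^2)
= 2^2 * (6.626e-34)^2 / (8 * 9.109e-31 * (8.55e-9)^2)
= 4 * 4.3904e-67 / (8 * 9.109e-31 * 7.3103e-17)
= 3.2966e-21 J
= 0.0206 eV

0.0206


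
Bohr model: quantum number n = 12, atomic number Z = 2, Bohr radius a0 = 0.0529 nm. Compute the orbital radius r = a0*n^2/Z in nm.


r = a0 * n^2 / Z
= 0.0529 * 12^2 / 2
= 0.0529 * 144 / 2
= 3.8088 nm

3.8088


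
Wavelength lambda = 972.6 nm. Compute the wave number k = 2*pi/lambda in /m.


k = 2 * pi / lambda
= 6.2832 / (972.6e-9)
= 6.2832 / 9.7260e-07
= 6.4602e+06 /m

6.4602e+06


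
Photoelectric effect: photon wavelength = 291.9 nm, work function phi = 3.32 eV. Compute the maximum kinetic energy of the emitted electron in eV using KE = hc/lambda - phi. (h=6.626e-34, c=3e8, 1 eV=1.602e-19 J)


E_photon = hc / lambda
= (6.626e-34)(3e8) / (291.9e-9)
= 6.8099e-19 J
= 4.2509 eV
KE = E_photon - phi
= 4.2509 - 3.32
= 0.9309 eV

0.9309


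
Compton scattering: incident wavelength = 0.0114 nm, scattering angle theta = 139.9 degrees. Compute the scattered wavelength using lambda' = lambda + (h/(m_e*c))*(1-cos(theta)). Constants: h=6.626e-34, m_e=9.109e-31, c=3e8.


Compton wavelength: h/(m_e*c) = 2.4247e-12 m
d_lambda = 2.4247e-12 * (1 - cos(139.9 deg))
= 2.4247e-12 * 1.764921
= 4.2794e-12 m = 0.004279 nm
lambda' = 0.0114 + 0.004279
= 0.015679 nm

0.015679


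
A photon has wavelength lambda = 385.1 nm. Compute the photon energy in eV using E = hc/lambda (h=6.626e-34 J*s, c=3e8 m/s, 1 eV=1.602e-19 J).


E = hc / lambda
= (6.626e-34)(3e8) / (385.1e-9)
= 1.9878e-25 / 3.8510e-07
= 5.1618e-19 J
Converting to eV: 5.1618e-19 / 1.602e-19
= 3.2221 eV

3.2221


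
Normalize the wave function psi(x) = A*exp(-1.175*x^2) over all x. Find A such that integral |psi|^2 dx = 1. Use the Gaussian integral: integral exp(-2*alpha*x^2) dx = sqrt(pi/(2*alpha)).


integral |psi|^2 dx = A^2 * sqrt(pi/(2*alpha)) = 1
A^2 = sqrt(2*alpha/pi)
= sqrt(2 * 1.175 / pi)
= 0.864886
A = sqrt(0.864886)
= 0.93

0.93


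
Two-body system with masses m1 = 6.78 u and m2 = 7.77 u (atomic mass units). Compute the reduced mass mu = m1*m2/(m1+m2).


mu = m1 * m2 / (m1 + m2)
= 6.78 * 7.77 / (6.78 + 7.77)
= 52.6806 / 14.55
= 3.6207 u

3.6207


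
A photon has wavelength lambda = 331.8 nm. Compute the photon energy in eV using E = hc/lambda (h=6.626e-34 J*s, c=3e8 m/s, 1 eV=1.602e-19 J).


E = hc / lambda
= (6.626e-34)(3e8) / (331.8e-9)
= 1.9878e-25 / 3.3180e-07
= 5.9910e-19 J
Converting to eV: 5.9910e-19 / 1.602e-19
= 3.7397 eV

3.7397


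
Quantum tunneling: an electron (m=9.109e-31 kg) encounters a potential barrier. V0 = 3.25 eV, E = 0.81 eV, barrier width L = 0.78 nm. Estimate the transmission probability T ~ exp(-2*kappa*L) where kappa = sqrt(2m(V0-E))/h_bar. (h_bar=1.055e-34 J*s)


V0 - E = 2.44 eV = 3.9089e-19 J
kappa = sqrt(2 * m * (V0-E)) / h_bar
= sqrt(2 * 9.109e-31 * 3.9089e-19) / 1.055e-34
= 7.9988e+09 /m
2*kappa*L = 2 * 7.9988e+09 * 0.78e-9
= 12.4781
T = exp(-12.4781) = 3.809146e-06

3.809146e-06


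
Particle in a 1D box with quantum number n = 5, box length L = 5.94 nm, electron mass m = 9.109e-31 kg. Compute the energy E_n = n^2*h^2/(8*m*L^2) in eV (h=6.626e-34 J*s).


E = n^2 * h^2 / (8 * m * L^2)
= 5^2 * (6.626e-34)^2 / (8 * 9.109e-31 * (5.94e-9)^2)
= 25 * 4.3904e-67 / (8 * 9.109e-31 * 3.5284e-17)
= 4.2688e-20 J
= 0.2665 eV

0.2665


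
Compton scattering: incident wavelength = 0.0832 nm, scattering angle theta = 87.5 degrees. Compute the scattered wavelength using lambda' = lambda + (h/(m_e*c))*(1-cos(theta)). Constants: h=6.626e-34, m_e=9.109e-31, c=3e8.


Compton wavelength: h/(m_e*c) = 2.4247e-12 m
d_lambda = 2.4247e-12 * (1 - cos(87.5 deg))
= 2.4247e-12 * 0.956381
= 2.3189e-12 m = 0.002319 nm
lambda' = 0.0832 + 0.002319
= 0.085519 nm

0.085519


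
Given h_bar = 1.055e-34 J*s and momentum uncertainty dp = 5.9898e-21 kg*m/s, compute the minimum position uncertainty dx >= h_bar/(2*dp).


dx = h_bar / (2 * dp)
= 1.055e-34 / (2 * 5.9898e-21)
= 1.055e-34 / 1.1980e-20
= 8.8066e-15 m

8.8066e-15


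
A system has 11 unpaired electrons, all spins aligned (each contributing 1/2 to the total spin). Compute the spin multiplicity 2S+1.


Total spin S = N * (1/2) = 11 * 0.5 = 5.5
Spin multiplicity = 2S + 1
= 2 * 5.5 + 1
= 12

12


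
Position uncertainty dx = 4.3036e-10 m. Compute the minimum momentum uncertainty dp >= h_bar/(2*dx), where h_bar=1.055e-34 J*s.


dp = h_bar / (2 * dx)
= 1.055e-34 / (2 * 4.3036e-10)
= 1.055e-34 / 8.6072e-10
= 1.2257e-25 kg*m/s

1.2257e-25


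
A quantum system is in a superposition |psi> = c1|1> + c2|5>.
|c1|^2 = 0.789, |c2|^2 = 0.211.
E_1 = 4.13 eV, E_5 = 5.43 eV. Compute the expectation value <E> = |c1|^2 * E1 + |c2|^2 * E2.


<E> = |c1|^2 * E1 + |c2|^2 * E2
= 0.789 * 4.13 + 0.211 * 5.43
= 3.2586 + 1.1457
= 4.4043 eV

4.4043


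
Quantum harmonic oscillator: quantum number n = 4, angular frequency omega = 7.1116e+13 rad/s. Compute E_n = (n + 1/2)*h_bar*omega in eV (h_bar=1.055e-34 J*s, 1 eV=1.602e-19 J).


E = (n + 1/2) * h_bar * omega
= (4 + 0.5) * 1.055e-34 * 7.1116e+13
= 4.5 * 7.5027e-21
= 3.3762e-20 J
= 0.2108 eV

0.2108


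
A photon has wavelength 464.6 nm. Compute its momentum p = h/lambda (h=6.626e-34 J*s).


p = h / lambda
= 6.626e-34 / (464.6e-9)
= 6.626e-34 / 4.6460e-07
= 1.4262e-27 kg*m/s

1.4262e-27


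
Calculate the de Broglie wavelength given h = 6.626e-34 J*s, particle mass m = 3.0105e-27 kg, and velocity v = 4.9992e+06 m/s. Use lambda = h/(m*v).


lambda = h / (m * v)
= 6.626e-34 / (3.0105e-27 * 4.9992e+06)
= 6.626e-34 / 1.5050e-20
= 4.4026e-14 m

4.4026e-14


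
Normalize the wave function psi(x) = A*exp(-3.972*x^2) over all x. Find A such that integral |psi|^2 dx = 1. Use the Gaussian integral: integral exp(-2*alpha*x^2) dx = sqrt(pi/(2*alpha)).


integral |psi|^2 dx = A^2 * sqrt(pi/(2*alpha)) = 1
A^2 = sqrt(2*alpha/pi)
= sqrt(2 * 3.972 / pi)
= 1.590174
A = sqrt(1.590174)
= 1.261

1.261


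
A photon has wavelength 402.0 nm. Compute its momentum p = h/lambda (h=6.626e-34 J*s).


p = h / lambda
= 6.626e-34 / (402.0e-9)
= 6.626e-34 / 4.0200e-07
= 1.6483e-27 kg*m/s

1.6483e-27


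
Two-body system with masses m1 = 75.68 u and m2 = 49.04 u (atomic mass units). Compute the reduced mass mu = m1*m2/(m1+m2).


mu = m1 * m2 / (m1 + m2)
= 75.68 * 49.04 / (75.68 + 49.04)
= 3711.3472 / 124.72
= 29.7574 u

29.7574


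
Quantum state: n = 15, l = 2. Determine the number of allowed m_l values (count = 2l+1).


m_l ranges from -l to +l in integer steps
So m_l goes from -2 to +2
Count = 2l + 1 = 2*2 + 1
= 5

5


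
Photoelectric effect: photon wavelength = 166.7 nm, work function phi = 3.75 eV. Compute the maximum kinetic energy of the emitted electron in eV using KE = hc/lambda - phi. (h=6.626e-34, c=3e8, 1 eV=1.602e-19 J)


E_photon = hc / lambda
= (6.626e-34)(3e8) / (166.7e-9)
= 1.1924e-18 J
= 7.4435 eV
KE = E_photon - phi
= 7.4435 - 3.75
= 3.6935 eV

3.6935


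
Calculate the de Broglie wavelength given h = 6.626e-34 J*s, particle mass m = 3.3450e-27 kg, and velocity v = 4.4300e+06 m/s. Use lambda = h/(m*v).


lambda = h / (m * v)
= 6.626e-34 / (3.3450e-27 * 4.4300e+06)
= 6.626e-34 / 1.4818e-20
= 4.4715e-14 m

4.4715e-14


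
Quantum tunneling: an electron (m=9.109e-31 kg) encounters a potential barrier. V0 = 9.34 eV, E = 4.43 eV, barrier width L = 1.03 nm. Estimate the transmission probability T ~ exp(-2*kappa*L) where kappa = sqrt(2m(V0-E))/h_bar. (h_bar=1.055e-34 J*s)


V0 - E = 4.91 eV = 7.8658e-19 J
kappa = sqrt(2 * m * (V0-E)) / h_bar
= sqrt(2 * 9.109e-31 * 7.8658e-19) / 1.055e-34
= 1.1347e+10 /m
2*kappa*L = 2 * 1.1347e+10 * 1.03e-9
= 23.3742
T = exp(-23.3742) = 7.058389e-11

7.058389e-11


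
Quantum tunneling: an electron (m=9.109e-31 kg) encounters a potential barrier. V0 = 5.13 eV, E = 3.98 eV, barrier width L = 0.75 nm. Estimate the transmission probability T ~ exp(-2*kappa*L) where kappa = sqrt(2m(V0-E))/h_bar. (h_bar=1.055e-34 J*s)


V0 - E = 1.15 eV = 1.8423e-19 J
kappa = sqrt(2 * m * (V0-E)) / h_bar
= sqrt(2 * 9.109e-31 * 1.8423e-19) / 1.055e-34
= 5.4913e+09 /m
2*kappa*L = 2 * 5.4913e+09 * 0.75e-9
= 8.237
T = exp(-8.237) = 2.646758e-04

2.646758e-04


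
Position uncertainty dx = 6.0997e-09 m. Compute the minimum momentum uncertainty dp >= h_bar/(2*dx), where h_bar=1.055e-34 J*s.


dp = h_bar / (2 * dx)
= 1.055e-34 / (2 * 6.0997e-09)
= 1.055e-34 / 1.2199e-08
= 8.6480e-27 kg*m/s

8.6480e-27


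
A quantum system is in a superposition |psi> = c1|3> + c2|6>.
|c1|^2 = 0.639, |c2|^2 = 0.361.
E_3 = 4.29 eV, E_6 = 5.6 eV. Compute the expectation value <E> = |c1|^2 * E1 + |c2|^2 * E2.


<E> = |c1|^2 * E1 + |c2|^2 * E2
= 0.639 * 4.29 + 0.361 * 5.6
= 2.7413 + 2.0216
= 4.7629 eV

4.7629


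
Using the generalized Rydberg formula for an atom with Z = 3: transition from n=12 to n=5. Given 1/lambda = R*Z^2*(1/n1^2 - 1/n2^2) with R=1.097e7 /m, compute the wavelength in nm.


1/lambda = R * Z^2 * (1/n1^2 - 1/n2^2)
= 1.097e7 * 3^2 * (1/5^2 - 1/12^2)
= 1.097e7 * 9 * (0.04 - 0.006944)
= 3.2636e+06 /m
lambda = 1 / 3.2636e+06
= 306.4124 nm

306.4124


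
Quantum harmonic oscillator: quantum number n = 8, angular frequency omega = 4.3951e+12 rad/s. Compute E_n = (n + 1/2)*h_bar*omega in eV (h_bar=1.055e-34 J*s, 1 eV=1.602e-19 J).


E = (n + 1/2) * h_bar * omega
= (8 + 0.5) * 1.055e-34 * 4.3951e+12
= 8.5 * 4.6368e-22
= 3.9413e-21 J
= 0.0246 eV

0.0246


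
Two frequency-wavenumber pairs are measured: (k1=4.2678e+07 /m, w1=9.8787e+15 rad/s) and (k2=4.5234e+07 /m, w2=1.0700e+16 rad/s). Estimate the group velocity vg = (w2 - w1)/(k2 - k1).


vg = (w2 - w1) / (k2 - k1)
= (1.0700e+16 - 9.8787e+15) / (4.5234e+07 - 4.2678e+07)
= 8.2130e+14 / 2.5560e+06
= 3.2132e+08 m/s

3.2132e+08


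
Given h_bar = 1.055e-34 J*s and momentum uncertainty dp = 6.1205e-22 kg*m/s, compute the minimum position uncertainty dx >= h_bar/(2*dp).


dx = h_bar / (2 * dp)
= 1.055e-34 / (2 * 6.1205e-22)
= 1.055e-34 / 1.2241e-21
= 8.6186e-14 m

8.6186e-14


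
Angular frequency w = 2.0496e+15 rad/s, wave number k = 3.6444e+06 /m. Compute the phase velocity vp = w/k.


vp = w / k
= 2.0496e+15 / 3.6444e+06
= 5.6240e+08 m/s

5.6240e+08


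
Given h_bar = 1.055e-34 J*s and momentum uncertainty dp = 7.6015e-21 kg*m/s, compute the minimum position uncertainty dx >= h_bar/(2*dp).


dx = h_bar / (2 * dp)
= 1.055e-34 / (2 * 7.6015e-21)
= 1.055e-34 / 1.5203e-20
= 6.9394e-15 m

6.9394e-15


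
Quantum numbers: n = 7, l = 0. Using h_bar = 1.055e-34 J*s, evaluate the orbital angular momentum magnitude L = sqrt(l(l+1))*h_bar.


L = sqrt(l*(l+1)) * h_bar
= sqrt(0 * 1) * 1.055e-34
= sqrt(0) * 1.055e-34
= 0.0 * 1.055e-34
= 0.0000e+00 J*s

0.0000e+00


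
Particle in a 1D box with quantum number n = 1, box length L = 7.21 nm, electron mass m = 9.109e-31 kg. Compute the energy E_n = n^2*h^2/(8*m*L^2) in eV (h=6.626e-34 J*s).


E = n^2 * h^2 / (8 * m * L^2)
= 1^2 * (6.626e-34)^2 / (8 * 9.109e-31 * (7.21e-9)^2)
= 1 * 4.3904e-67 / (8 * 9.109e-31 * 5.1984e-17)
= 1.1590e-21 J
= 0.0072 eV

0.0072
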